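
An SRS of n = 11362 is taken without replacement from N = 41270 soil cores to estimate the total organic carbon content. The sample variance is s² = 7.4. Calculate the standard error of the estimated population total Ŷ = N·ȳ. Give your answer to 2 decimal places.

896.60

Var(Ŷ) = N²·Var(ȳ) = N²·(1 − n/N)·s²/n.
f = 11362/41270 = 0.27530894; Var(ȳ) = 0.72469106·7.4/11362 = 4.7198678 × 10^-4.
Var(Ŷ) = 41270² · (4.7198678 × 10^-4) = 803893.97.
SE(Ŷ) = √(803893.97) = 896.60.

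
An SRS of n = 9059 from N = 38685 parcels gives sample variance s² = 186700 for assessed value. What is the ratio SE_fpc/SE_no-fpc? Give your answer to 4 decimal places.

f = n/N = 9059/38685 = 0.23417345.
SE_no-fpc = √(s²/n) = 4.539751; SE_fpc = √((1−f)s²/n) = 3.9728049.
Ratio = √(1−f) = 0.87511516.

0.8751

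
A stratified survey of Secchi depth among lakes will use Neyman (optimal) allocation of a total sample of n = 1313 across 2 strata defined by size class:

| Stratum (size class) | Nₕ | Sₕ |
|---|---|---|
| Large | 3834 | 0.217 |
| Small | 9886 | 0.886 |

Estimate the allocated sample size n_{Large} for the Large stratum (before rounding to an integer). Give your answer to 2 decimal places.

113.90

Neyman allocation: nₕ = n·NₕSₕ / Σⱼ NⱼSⱼ.
Σ NⱼSⱼ = 3834·0.217 + 9886·0.886 = 9590.974.
n_{Large} = 1313·3834·0.217 / 9590.974 = 113.90.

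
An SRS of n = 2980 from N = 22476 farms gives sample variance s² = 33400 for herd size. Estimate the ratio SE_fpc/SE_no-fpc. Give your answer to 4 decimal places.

f = n/N = 2980/22476 = 0.13258587.
SE_no-fpc = √(s²/n) = 3.3478431; SE_fpc = √((1−f)s²/n) = 3.1180161.
Ratio = √(1−f) = 0.93135070.

0.9314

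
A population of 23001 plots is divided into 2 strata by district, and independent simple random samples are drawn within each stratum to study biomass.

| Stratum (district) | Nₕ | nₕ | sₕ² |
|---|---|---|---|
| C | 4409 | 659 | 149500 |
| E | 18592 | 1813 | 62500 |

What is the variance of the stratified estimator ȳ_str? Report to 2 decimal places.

Var(ȳ_str) = Σₕ Wₕ²(1 − fₕ)sₕ²/nₕ with Wₕ = Nₕ/N, N = 23001.
C: Wₕ = 0.19168732; term = 0.19168732²·(1 − 0.14946700)·149500/659 = 7.0897955.
E: Wₕ = 0.80831268; term = 0.80831268²·(1 − 0.09751506)·62500/1813 = 20.327359.
Sum = 27.417155.

27.42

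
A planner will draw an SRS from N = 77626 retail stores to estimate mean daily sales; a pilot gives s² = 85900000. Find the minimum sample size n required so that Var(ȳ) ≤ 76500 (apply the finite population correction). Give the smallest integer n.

Without fpc, n₀ = s²/D = 85900000/76500 = 1122.8758.
With fpc, (1 − n/N)·s²/n ≤ D requires n ≥ n₀/(1 + n₀/N) = 1122.8758/(1 + 1122.8758/77626) = 1106.8648.
Rounding up, n = 1107.

1107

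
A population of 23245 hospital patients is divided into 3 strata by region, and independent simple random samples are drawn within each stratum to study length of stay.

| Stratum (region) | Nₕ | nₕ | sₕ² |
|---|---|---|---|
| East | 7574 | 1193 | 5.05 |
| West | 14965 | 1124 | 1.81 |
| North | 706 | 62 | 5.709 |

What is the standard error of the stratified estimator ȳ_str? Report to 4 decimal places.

Var(ȳ_str) = Σₕ Wₕ²(1 − fₕ)sₕ²/nₕ with Wₕ = Nₕ/N, N = 23245.
East: Wₕ = 0.32583351; term = 0.32583351²·(1 − 0.15751254)·5.05/1193 = 3.7862203 × 10^-4.
West: Wₕ = 0.64379436; term = 0.64379436²·(1 − 0.07510859)·1.81/1124 = 6.1730153 × 10^-4.
North: Wₕ = 0.03037212; term = 0.03037212²·(1 − 0.08781870)·5.709/62 = 7.7481821 × 10^-5.
Sum = 0.0010734054.
SE = √(0.0010734054) = 0.0328.

0.0328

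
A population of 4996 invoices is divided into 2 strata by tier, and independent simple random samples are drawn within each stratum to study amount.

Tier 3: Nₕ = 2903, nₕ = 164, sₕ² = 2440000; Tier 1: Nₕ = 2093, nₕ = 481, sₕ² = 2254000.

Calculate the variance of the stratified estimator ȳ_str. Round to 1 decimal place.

5373.0

Var(ȳ_str) = Σₕ Wₕ²(1 − fₕ)sₕ²/nₕ with Wₕ = Nₕ/N, N = 4996.
Tier 3: Wₕ = 0.58106485; term = 0.58106485²·(1 − 0.05649328)·2440000/164 = 4739.5836.
Tier 1: Wₕ = 0.41893515; term = 0.41893515²·(1 − 0.22981366)·2254000/481 = 633.42944.
Sum = 5373.013.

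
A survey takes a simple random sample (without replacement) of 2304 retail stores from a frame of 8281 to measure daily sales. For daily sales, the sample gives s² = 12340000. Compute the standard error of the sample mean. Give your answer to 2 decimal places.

62.18

Under SRS without replacement, Var(ȳ) = (1 − f)·s²/n with f = n/N = 2304/8281 = 0.27822727.
Var(ȳ) = (1 − 0.27822727)·12340000/2304 = 0.72177273·5355.9028 = 3865.7446.
SE(ȳ) = √(3865.7446) = 62.18.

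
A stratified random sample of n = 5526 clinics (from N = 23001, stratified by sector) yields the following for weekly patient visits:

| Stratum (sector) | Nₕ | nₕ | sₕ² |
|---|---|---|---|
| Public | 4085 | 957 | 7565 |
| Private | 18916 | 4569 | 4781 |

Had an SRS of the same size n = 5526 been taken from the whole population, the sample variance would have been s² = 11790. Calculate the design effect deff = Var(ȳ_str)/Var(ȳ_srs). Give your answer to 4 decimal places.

0.4489

Var(ȳ_str) = Σ Wₕ²(1−fₕ)sₕ²/nₕ with Wₕ = Nₕ/23001:
  Public: (4085/23001)²·(1−957/4085)·7565/957 = 0.19092481
  Private: (18916/23001)²·(1−4569/18916)·4781/4569 = 0.53677781
  → Var(ȳ_str) = 0.72770262.
Var(ȳ_srs) = (1 − 5526/23001)·11790/5526 = 1.6209641.
deff = 0.72770262 / 1.6209641 = 0.4489.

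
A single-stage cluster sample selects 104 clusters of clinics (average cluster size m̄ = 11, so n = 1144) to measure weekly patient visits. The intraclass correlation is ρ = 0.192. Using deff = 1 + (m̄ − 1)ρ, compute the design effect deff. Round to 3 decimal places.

2.920

deff = 1 + (11 − 1)·0.192 = 1 + 1.92 = 2.92.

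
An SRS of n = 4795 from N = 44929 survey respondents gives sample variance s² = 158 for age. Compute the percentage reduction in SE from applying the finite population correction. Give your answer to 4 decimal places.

5.4867

f = n/N = 4795/44929 = 0.10672394.
SE_no-fpc = √(s²/n) = 0.18152408; SE_fpc = √((1−f)s²/n) = 0.17156436.
Ratio = √(1−f) = 0.94513283. Reduction = 100·(1 − 0.94513283) = 5.4867%.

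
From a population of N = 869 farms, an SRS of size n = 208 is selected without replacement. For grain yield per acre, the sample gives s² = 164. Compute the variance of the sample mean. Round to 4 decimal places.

0.5997

Under SRS without replacement, Var(ȳ) = (1 − f)·s²/n with f = n/N = 208/869 = 0.23935558.
Var(ȳ) = (1 − 0.23935558)·164/208 = 0.76064442·0.78846154 = 0.59973887.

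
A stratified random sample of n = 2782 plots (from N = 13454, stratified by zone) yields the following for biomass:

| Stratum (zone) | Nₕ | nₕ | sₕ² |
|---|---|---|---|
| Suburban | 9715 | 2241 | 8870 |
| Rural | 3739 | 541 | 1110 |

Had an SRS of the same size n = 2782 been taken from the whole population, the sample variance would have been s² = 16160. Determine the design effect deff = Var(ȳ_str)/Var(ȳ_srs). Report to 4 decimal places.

0.3740

Var(ȳ_str) = Σ Wₕ²(1−fₕ)sₕ²/nₕ with Wₕ = Nₕ/13454:
  Suburban: (9715/13454)²·(1−2241/9715)·8870/2241 = 1.5877233
  Rural: (3739/13454)²·(1−541/3739)·1110/541 = 0.13553666
  → Var(ȳ_str) = 1.72326.
Var(ȳ_srs) = (1 − 2782/13454)·16160/2782 = 4.6076409.
deff = 1.72326 / 4.6076409 = 0.3740.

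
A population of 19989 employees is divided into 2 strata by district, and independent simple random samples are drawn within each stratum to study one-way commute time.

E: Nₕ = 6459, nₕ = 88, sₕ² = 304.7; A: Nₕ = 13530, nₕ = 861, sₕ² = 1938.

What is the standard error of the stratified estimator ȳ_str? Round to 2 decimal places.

Var(ȳ_str) = Σₕ Wₕ²(1 − fₕ)sₕ²/nₕ with Wₕ = Nₕ/N, N = 19989.
E: Wₕ = 0.32312772; term = 0.32312772²·(1 − 0.01362440)·304.7/88 = 0.35659934.
A: Wₕ = 0.67687228; term = 0.67687228²·(1 − 0.06363636)·1938/861 = 0.96562526.
Sum = 1.3222246.
SE = √(1.3222246) = 1.15.

1.15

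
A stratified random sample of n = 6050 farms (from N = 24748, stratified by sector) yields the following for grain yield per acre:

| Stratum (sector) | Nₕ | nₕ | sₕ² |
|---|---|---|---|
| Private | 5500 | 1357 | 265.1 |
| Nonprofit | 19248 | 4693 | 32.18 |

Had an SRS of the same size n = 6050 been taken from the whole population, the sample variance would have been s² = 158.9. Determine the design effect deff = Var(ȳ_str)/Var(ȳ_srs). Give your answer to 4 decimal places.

Var(ȳ_str) = Σ Wₕ²(1−fₕ)sₕ²/nₕ with Wₕ = Nₕ/24748:
  Private: (5500/24748)²·(1−1357/5500)·265.1/1357 = 0.007268207
  Nonprofit: (19248/24748)²·(1−4693/19248)·32.18/4693 = 0.0031365563
  → Var(ȳ_str) = 0.010404763.
Var(ȳ_srs) = (1 − 6050/24748)·158.9/6050 = 0.019843742.
deff = 0.010404763 / 0.019843742 = 0.5243.

0.5243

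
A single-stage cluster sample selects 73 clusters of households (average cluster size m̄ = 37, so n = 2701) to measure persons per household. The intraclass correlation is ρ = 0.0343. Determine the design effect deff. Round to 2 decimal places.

2.23

deff = 1 + (37 − 1)·0.0343 = 1 + 1.2348 = 2.2348.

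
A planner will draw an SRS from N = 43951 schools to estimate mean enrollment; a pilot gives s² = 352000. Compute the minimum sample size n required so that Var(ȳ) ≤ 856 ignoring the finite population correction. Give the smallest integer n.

412

Without fpc, n₀ = s²/D = 352000/856 = 411.2150.
Rounding up, n = 412.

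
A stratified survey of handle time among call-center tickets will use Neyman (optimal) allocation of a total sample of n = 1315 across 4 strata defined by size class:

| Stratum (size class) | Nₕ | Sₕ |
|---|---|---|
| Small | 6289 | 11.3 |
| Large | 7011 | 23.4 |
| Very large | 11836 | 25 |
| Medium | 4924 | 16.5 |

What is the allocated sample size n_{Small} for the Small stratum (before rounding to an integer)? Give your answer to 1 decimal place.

152.6

Neyman allocation: nₕ = n·NₕSₕ / Σⱼ NⱼSⱼ.
Σ NⱼSⱼ = 6289·11.3 + 7011·23.4 + 11836·25 + 4924·16.5 = 612269.1.
n_{Small} = 1315·6289·11.3 / 612269.1 = 152.6.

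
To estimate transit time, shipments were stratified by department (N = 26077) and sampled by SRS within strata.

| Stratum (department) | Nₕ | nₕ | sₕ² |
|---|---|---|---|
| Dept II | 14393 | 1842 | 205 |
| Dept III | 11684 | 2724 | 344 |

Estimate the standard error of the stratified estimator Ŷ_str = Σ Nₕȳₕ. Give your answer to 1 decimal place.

Var(Ŷ_str) = Σₕ Nₕ²(1 − fₕ)sₕ²/nₕ.
Dept II: 14393²·(1 − 1842/14393)·205/1842 = 2.0104528 × 10^7.
Dept III: 11684²·(1 − 2724/11684)·344/2724 = 1.3220592 × 10^7.
Sum = 3.332512 × 10^7.
SE = √(3.332512 × 10^7) = 5772.8.

5772.8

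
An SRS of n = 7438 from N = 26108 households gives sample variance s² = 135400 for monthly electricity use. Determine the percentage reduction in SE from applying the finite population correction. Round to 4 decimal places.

f = n/N = 7438/26108 = 0.28489352.
SE_no-fpc = √(s²/n) = 4.2665933; SE_fpc = √((1−f)s²/n) = 3.6080006.
Ratio = √(1−f) = 0.84563969. Reduction = 100·(1 − 0.84563969) = 15.4360%.

15.4360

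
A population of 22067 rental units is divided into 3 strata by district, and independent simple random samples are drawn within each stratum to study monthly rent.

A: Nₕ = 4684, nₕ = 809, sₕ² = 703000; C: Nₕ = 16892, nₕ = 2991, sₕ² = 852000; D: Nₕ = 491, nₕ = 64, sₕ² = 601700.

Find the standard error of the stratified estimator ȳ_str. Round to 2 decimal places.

13.18

Var(ȳ_str) = Σₕ Wₕ²(1 − fₕ)sₕ²/nₕ with Wₕ = Nₕ/N, N = 22067.
A: Wₕ = 0.21226265; term = 0.21226265²·(1 − 0.17271563)·703000/809 = 32.38984.
C: Wₕ = 0.76548693; term = 0.76548693²·(1 − 0.17706607)·852000/2991 = 137.36108.
D: Wₕ = 0.02225042; term = 0.02225042²·(1 − 0.13034623)·601700/64 = 4.0478351.
Sum = 173.79876.
SE = √(173.79876) = 13.18.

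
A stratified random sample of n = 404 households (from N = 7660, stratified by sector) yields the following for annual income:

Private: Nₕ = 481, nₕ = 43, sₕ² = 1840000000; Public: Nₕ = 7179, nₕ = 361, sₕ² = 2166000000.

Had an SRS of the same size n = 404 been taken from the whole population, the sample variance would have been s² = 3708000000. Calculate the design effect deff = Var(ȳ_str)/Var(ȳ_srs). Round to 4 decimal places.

Var(ȳ_str) = Σ Wₕ²(1−fₕ)sₕ²/nₕ with Wₕ = Nₕ/7660:
  Private: (481/7660)²·(1−43/481)·1840000000/43 = 153642.38
  Public: (7179/7660)²·(1−361/7179)·2166000000/361 = 5.0051219 × 10^6
  → Var(ȳ_str) = 5.1587643 × 10^6.
Var(ȳ_srs) = (1 − 404/7660)·3708000000/404 = 8.6941447 × 10^6.
deff = (5.1587643 × 10^6) / (8.6941447 × 10^6) = 0.5934.

0.5934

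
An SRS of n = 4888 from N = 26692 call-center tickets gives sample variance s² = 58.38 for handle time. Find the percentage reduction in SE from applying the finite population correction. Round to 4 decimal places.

9.6189

f = n/N = 4888/26692 = 0.18312603.
SE_no-fpc = √(s²/n) = 0.10928648; SE_fpc = √((1−f)s²/n) = 0.098774303.
Ratio = √(1−f) = 0.90381080. Reduction = 100·(1 − 0.90381080) = 9.6189%.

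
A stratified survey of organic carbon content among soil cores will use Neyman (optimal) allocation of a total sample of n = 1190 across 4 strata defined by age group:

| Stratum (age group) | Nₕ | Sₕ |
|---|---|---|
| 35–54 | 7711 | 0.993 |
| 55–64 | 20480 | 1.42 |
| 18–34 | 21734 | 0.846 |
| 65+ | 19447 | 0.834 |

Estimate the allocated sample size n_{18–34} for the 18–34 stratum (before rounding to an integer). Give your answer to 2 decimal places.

Neyman allocation: nₕ = n·NₕSₕ / Σⱼ NⱼSⱼ.
Σ NⱼSⱼ = 7711·0.993 + 20480·1.42 + 21734·0.846 + 19447·0.834 = 71344.385.
n_{18–34} = 1190·21734·0.846 / 71344.385 = 306.69.

306.69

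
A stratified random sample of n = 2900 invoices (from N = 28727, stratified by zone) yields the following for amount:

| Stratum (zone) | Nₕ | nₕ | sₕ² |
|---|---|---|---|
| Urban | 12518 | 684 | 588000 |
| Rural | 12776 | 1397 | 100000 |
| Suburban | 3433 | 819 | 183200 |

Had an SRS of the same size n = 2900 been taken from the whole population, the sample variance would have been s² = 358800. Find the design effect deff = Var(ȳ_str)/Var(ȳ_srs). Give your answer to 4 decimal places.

1.5225

Var(ȳ_str) = Σ Wₕ²(1−fₕ)sₕ²/nₕ with Wₕ = Nₕ/28727:
  Urban: (12518/28727)²·(1−684/12518)·588000/684 = 154.31466
  Rural: (12776/28727)²·(1−1397/12776)·100000/1397 = 12.610202
  Suburban: (3433/28727)²·(1−819/3433)·183200/819 = 2.4324303
  → Var(ȳ_str) = 169.35729.
Var(ȳ_srs) = (1 − 2900/28727)·358800/2900 = 111.23415.
deff = 169.35729 / 111.23415 = 1.5225.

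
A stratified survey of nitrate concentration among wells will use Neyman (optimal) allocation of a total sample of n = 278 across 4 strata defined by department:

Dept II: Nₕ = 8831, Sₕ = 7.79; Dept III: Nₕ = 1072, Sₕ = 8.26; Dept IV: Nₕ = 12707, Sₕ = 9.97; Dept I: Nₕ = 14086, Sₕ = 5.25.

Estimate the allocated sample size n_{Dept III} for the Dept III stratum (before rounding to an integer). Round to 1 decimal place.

8.8

Neyman allocation: nₕ = n·NₕSₕ / Σⱼ NⱼSⱼ.
Σ NⱼSⱼ = 8831·7.79 + 1072·8.26 + 12707·9.97 + 14086·5.25 = 278288.5.
n_{Dept III} = 278·1072·8.26 / 278288.5 = 8.8.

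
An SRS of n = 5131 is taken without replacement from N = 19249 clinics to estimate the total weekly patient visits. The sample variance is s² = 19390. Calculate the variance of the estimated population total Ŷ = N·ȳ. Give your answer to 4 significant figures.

Var(Ŷ) = N²·Var(ȳ) = N²·(1 − n/N)·s²/n.
f = 5131/19249 = 0.26655930; Var(ȳ) = 0.73344070·19390/5131 = 2.7716654.
Var(Ŷ) = 19249² · 2.7716654 = 1.0269686 × 10^9.

1.027 × 10^9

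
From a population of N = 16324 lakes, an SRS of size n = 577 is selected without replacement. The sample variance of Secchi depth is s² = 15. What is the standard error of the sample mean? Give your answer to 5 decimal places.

0.15836

Under SRS without replacement, Var(ȳ) = (1 − f)·s²/n with f = n/N = 577/16324 = 0.03534673.
Var(ȳ) = (1 − 0.03534673)·15/577 = 0.96465327·0.025996534 = 0.025077641.
SE(ȳ) = √(0.025077641) = 0.15836.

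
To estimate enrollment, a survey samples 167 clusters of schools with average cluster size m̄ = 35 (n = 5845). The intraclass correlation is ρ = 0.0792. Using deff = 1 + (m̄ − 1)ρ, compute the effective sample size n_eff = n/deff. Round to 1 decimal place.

1582.8

deff = 1 + (35 − 1)·0.0792 = 1 + 2.6928 = 3.6928.
n_eff = 5845 / 3.6928 = 1582.8.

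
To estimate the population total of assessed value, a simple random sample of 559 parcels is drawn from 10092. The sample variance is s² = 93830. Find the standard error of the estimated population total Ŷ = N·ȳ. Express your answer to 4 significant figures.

127100

Var(Ŷ) = N²·Var(ȳ) = N²·(1 − n/N)·s²/n.
f = 559/10092 = 0.05539041; Var(ȳ) = 0.94460959·93830/559 = 158.55585.
Var(Ŷ) = 10092² · 158.55585 = 1.614867 × 10^10.
SE(Ŷ) = √(1.614867 × 10^10) = 127100.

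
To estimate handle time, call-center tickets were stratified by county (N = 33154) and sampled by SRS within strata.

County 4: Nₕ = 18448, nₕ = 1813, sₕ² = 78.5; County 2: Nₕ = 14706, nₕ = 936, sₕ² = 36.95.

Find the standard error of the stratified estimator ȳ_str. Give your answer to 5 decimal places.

0.13914

Var(ȳ_str) = Σₕ Wₕ²(1 − fₕ)sₕ²/nₕ with Wₕ = Nₕ/N, N = 33154.
County 4: Wₕ = 0.55643361; term = 0.55643361²·(1 − 0.09827624)·78.5/1813 = 0.012088491.
County 2: Wₕ = 0.44356639; term = 0.44356639²·(1 − 0.06364749)·36.95/936 = 0.0072726926.
Sum = 0.019361184.
SE = √(0.019361184) = 0.13914.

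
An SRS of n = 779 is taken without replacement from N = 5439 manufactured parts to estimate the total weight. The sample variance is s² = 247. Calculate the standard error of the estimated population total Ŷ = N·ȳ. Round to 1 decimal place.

Var(Ŷ) = N²·Var(ȳ) = N²·(1 − n/N)·s²/n.
f = 779/5439 = 0.14322486; Var(ȳ) = 0.85677514·247/779 = 0.27166041.
Var(Ŷ) = 5439² · 0.27166041 = 8.0364541 × 10^6.
SE(Ŷ) = √(8.0364541 × 10^6) = 2834.9.

2834.9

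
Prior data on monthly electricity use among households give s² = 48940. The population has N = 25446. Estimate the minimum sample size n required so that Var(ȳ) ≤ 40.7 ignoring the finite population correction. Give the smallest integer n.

Without fpc, n₀ = s²/D = 48940/40.7 = 1202.4570.
Rounding up, n = 1203.

1203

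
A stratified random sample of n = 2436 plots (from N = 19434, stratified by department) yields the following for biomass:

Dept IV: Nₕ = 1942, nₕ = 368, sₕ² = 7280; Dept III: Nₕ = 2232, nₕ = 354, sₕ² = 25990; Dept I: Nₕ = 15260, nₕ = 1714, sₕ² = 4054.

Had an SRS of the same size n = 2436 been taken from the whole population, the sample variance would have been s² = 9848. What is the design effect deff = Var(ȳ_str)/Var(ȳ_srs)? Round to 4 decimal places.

0.6418

Var(ȳ_str) = Σ Wₕ²(1−fₕ)sₕ²/nₕ with Wₕ = Nₕ/19434:
  Dept IV: (1942/19434)²·(1−368/1942)·7280/368 = 0.16010803
  Dept III: (2232/19434)²·(1−354/2232)·25990/354 = 0.81483261
  Dept I: (15260/19434)²·(1−1714/15260)·4054/1714 = 1.294536
  → Var(ȳ_str) = 2.2694766.
Var(ȳ_srs) = (1 − 2436/19434)·9848/2436 = 3.5359522.
deff = 2.2694766 / 3.5359522 = 0.6418.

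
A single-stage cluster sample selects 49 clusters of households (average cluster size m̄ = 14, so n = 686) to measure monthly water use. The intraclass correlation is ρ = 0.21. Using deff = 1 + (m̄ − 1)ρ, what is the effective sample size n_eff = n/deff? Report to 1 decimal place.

183.9

deff = 1 + (14 − 1)·0.21 = 1 + 2.73 = 3.73.
n_eff = 686 / 3.73 = 183.9.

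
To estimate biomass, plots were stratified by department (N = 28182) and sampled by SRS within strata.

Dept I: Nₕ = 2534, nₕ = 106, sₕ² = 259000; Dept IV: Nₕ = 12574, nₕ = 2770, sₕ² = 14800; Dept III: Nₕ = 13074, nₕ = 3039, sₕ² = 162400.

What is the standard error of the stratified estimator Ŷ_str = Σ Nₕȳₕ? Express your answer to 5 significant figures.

Var(Ŷ_str) = Σₕ Nₕ²(1 − fₕ)sₕ²/nₕ.
Dept I: 2534²·(1 − 106/2534)·259000/106 = 1.5033122 × 10^10.
Dept IV: 12574²·(1 − 2770/12574)·14800/2770 = 6.5865608 × 10^8.
Dept III: 13074²·(1 − 3039/13074)·162400/3039 = 7.0110196 × 10^9.
Sum = 2.2702798 × 10^10.
SE = √(2.2702798 × 10^10) = 150670.

150670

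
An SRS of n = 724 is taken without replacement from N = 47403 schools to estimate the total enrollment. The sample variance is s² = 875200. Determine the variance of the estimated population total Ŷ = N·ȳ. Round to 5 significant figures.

Var(Ŷ) = N²·Var(ȳ) = N²·(1 − n/N)·s²/n.
f = 724/47403 = 0.01527329; Var(ȳ) = 0.98472671·875200/724 = 1190.3768.
Var(Ŷ) = 47403² · 1190.3768 = 2.6748295 × 10^12.

2.6748 × 10^12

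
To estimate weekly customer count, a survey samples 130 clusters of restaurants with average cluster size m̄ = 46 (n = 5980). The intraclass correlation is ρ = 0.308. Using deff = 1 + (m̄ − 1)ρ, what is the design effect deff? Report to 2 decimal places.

14.86

deff = 1 + (46 − 1)·0.308 = 1 + 13.86 = 14.86.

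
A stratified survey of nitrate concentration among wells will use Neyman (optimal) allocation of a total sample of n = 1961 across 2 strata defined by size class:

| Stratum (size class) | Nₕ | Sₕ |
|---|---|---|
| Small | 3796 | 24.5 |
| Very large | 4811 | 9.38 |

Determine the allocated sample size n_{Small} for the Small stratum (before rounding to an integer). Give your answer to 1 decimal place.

1320.3

Neyman allocation: nₕ = n·NₕSₕ / Σⱼ NⱼSⱼ.
Σ NⱼSⱼ = 3796·24.5 + 4811·9.38 = 138129.18.
n_{Small} = 1961·3796·24.5 / 138129.18 = 1320.3.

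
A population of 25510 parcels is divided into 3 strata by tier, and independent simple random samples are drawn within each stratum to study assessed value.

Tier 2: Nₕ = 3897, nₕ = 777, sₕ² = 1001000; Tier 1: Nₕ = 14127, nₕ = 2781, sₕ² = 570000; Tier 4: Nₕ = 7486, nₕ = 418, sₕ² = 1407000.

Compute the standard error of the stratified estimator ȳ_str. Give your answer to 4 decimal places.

Var(ȳ_str) = Σₕ Wₕ²(1 − fₕ)sₕ²/nₕ with Wₕ = Nₕ/N, N = 25510.
Tier 2: Wₕ = 0.15276362; term = 0.15276362²·(1 − 0.19938414)·1001000/777 = 24.070058.
Tier 1: Wₕ = 0.55378283; term = 0.55378283²·(1 − 0.19685708)·570000/2781 = 50.48306.
Tier 4: Wₕ = 0.29345355; term = 0.29345355²·(1 − 0.05583756)·1407000/418 = 273.68013.
Sum = 348.23325.
SE = √(348.23325) = 18.6610.

18.6610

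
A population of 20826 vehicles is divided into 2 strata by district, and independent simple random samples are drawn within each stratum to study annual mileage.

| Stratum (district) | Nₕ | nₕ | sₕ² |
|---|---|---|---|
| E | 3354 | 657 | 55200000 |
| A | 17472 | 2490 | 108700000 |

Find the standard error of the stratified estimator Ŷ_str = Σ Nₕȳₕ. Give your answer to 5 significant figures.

Var(Ŷ_str) = Σₕ Nₕ²(1 − fₕ)sₕ²/nₕ.
E: 3354²·(1 − 657/3354)·55200000/657 = 7.6000721 × 10^11.
A: 17472²·(1 − 2490/17472)·108700000/2490 = 1.1427273 × 10^13.
Sum = 1.218728 × 10^13.
SE = √(1.218728 × 10^13) = 3.4910 × 10^6.

3.4910 × 10^6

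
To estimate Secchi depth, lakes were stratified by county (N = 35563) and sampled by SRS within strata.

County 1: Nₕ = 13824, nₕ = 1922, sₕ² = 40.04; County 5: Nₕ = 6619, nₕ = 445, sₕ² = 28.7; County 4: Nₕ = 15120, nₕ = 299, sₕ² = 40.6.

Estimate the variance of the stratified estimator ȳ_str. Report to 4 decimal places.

0.0289

Var(ȳ_str) = Σₕ Wₕ²(1 − fₕ)sₕ²/nₕ with Wₕ = Nₕ/N, N = 35563.
County 1: Wₕ = 0.38871861; term = 0.38871861²·(1 − 0.13903356)·40.04/1922 = 0.0027101765.
County 5: Wₕ = 0.18612041; term = 0.18612041²·(1 − 0.06723070)·28.7/445 = 0.0020839347.
County 4: Wₕ = 0.42516098; term = 0.42516098²·(1 − 0.01977513)·40.6/299 = 0.024059542.
Sum = 0.028853653.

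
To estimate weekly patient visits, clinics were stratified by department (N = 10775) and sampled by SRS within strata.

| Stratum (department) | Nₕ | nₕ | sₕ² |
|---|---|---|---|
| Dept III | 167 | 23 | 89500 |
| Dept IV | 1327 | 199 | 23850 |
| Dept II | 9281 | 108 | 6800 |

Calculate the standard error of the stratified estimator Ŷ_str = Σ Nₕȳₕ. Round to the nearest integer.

Var(Ŷ_str) = Σₕ Nₕ²(1 − fₕ)sₕ²/nₕ.
Dept III: 167²·(1 − 23/167)·89500/23 = 9.3578087 × 10^7.
Dept IV: 1327²·(1 − 199/1327)·23850/199 = 1.7939706 × 10^8.
Dept II: 9281²·(1 − 108/9281)·6800/108 = 5.3603275 × 10^9.
Sum = 5.6333026 × 10^9.
SE = √(5.6333026 × 10^9) = 75055.

75055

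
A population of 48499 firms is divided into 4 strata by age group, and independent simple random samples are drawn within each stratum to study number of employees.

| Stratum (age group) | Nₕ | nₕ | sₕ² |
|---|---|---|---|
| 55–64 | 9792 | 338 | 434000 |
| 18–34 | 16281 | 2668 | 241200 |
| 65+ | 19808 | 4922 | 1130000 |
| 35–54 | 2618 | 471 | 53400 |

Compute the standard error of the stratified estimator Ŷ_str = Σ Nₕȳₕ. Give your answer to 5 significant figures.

455230

Var(Ŷ_str) = Σₕ Nₕ²(1 − fₕ)sₕ²/nₕ.
55–64: 9792²·(1 − 338/9792)·434000/338 = 1.1886665 × 10^11.
18–34: 16281²·(1 − 2668/16281)·241200/2668 = 2.0036709 × 10^10.
65+: 19808²·(1 − 4922/19808)·1130000/4922 = 6.7694826 × 10^10.
35–54: 2618²·(1 − 471/2618)·53400/471 = 6.3726789 × 10^8.
Sum = 2.0723545 × 10^11.
SE = √(2.0723545 × 10^11) = 455230.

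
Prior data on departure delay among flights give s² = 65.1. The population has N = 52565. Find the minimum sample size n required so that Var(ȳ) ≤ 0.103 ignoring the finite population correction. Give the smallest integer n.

Without fpc, n₀ = s²/D = 65.1/0.103 = 632.0388.
Rounding up, n = 633.

633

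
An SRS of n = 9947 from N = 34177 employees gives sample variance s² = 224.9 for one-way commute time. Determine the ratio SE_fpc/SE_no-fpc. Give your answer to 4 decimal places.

f = n/N = 9947/34177 = 0.29104368.
SE_no-fpc = √(s²/n) = 0.15036566; SE_fpc = √((1−f)s²/n) = 0.1266072.
Ratio = √(1−f) = 0.84199544.

0.8420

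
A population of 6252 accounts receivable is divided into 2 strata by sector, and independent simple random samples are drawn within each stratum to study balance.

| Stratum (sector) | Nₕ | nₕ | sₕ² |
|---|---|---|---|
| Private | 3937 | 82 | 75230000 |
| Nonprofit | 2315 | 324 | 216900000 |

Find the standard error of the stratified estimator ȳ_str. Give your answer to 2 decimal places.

659.67

Var(ȳ_str) = Σₕ Wₕ²(1 − fₕ)sₕ²/nₕ with Wₕ = Nₕ/N, N = 6252.
Private: Wₕ = 0.62971849; term = 0.62971849²·(1 − 0.02082804)·75230000/82 = 356228.83.
Nonprofit: Wₕ = 0.37028151; term = 0.37028151²·(1 − 0.13995680)·216900000/324 = 78940.316.
Sum = 435169.15.
SE = √(435169.15) = 659.67.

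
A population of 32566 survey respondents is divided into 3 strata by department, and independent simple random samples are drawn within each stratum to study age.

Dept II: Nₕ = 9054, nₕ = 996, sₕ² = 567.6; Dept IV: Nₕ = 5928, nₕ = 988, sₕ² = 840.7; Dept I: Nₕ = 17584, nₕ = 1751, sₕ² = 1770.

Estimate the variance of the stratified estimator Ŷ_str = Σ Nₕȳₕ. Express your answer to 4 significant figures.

3.479 × 10^8

Var(Ŷ_str) = Σₕ Nₕ²(1 − fₕ)sₕ²/nₕ.
Dept II: 9054²·(1 − 996/9054)·567.6/996 = 4.1576775 × 10^7.
Dept IV: 5928²·(1 − 988/5928)·840.7/988 = 2.4918348 × 10^7.
Dept I: 17584²·(1 − 1751/17584)·1770/1751 = 2.8142846 × 10^8.
Sum = 3.4792358 × 10^8.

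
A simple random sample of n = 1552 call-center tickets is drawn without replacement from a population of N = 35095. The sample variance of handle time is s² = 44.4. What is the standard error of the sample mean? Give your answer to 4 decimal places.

0.1654

Under SRS without replacement, Var(ȳ) = (1 − f)·s²/n with f = n/N = 1552/35095 = 0.04422282.
Var(ȳ) = (1 − 0.04422282)·44.4/1552 = 0.95577718·0.028608247 = 0.02734311.
SE(ȳ) = √(0.02734311) = 0.1654.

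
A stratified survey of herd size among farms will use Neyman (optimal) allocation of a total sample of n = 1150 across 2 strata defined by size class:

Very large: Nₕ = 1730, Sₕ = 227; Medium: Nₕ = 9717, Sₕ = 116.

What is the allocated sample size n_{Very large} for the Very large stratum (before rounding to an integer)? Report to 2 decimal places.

Neyman allocation: nₕ = n·NₕSₕ / Σⱼ NⱼSⱼ.
Σ NⱼSⱼ = 1730·227 + 9717·116 = 1.519882 × 10^6.
n_{Very large} = 1150·1730·227 / (1.519882 × 10^6) = 297.14.

297.14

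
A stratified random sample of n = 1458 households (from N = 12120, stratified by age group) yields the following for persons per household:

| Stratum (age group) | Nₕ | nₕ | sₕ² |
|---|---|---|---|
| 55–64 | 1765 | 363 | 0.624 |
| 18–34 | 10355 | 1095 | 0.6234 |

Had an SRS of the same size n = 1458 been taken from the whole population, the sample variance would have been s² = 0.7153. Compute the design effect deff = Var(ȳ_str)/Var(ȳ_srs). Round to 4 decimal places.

0.9282

Var(ȳ_str) = Σ Wₕ²(1−fₕ)sₕ²/nₕ with Wₕ = Nₕ/12120:
  55–64: (1765/12120)²·(1−363/1765)·0.624/363 = 2.8957792 × 10^-5
  18–34: (10355/12120)²·(1−1095/10355)·0.6234/1095 = 3.7162809 × 10^-4
  → Var(ȳ_str) = 4.0058588 × 10^-4.
Var(ȳ_srs) = (1 − 1458/12120)·0.7153/1458 = 4.3158541 × 10^-4.
deff = (4.0058588 × 10^-4) / (4.3158541 × 10^-4) = 0.9282.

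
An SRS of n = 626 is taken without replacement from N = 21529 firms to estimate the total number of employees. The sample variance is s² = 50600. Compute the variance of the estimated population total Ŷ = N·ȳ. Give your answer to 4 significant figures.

3.638 × 10^10

Var(Ŷ) = N²·Var(ȳ) = N²·(1 − n/N)·s²/n.
f = 626/21529 = 0.02907706; Var(ȳ) = 0.97092294·50600/626 = 78.480353.
Var(Ŷ) = 21529² · 78.480353 = 3.6375474 × 10^10.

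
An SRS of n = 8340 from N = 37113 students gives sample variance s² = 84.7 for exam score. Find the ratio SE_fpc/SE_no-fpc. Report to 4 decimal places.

0.8805

f = n/N = 8340/37113 = 0.22471910.
SE_no-fpc = √(s²/n) = 0.10077636; SE_fpc = √((1−f)s²/n) = 0.088733625.
Ratio = √(1−f) = 0.88050037.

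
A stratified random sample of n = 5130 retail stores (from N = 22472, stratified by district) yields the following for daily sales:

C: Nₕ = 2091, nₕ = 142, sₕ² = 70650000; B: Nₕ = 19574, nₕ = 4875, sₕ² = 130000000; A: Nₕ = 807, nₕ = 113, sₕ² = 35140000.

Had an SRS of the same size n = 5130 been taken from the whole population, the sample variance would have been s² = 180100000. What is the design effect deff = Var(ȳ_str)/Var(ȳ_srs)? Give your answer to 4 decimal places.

Var(ȳ_str) = Σ Wₕ²(1−fₕ)sₕ²/nₕ with Wₕ = Nₕ/22472:
  C: (2091/22472)²·(1−142/2091)·70650000/142 = 4015.1913
  B: (19574/22472)²·(1−4875/19574)·130000000/4875 = 15193.319
  A: (807/22472)²·(1−113/807)·35140000/113 = 344.88386
  → Var(ȳ_str) = 19553.394.
Var(ȳ_srs) = (1 − 5130/22472)·180100000/5130 = 27092.795.
deff = 19553.394 / 27092.795 = 0.7217.

0.7217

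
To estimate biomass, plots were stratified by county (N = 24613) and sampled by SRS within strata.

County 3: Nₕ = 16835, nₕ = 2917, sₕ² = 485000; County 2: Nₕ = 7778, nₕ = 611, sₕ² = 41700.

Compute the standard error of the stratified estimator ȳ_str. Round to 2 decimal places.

Var(ȳ_str) = Σₕ Wₕ²(1 − fₕ)sₕ²/nₕ with Wₕ = Nₕ/N, N = 24613.
County 3: Wₕ = 0.68398814; term = 0.68398814²·(1 − 0.17326997)·485000/2917 = 64.308171.
County 2: Wₕ = 0.31601186; term = 0.31601186²·(1 − 0.07855490)·41700/611 = 6.2801654.
Sum = 70.588336.
SE = √(70.588336) = 8.40.

8.40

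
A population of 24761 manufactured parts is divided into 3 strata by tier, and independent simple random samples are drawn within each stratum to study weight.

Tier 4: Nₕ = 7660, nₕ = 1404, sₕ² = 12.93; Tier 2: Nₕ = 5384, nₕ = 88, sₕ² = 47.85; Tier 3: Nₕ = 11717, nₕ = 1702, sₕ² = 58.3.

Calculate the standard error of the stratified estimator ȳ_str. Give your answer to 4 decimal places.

0.1805

Var(ȳ_str) = Σₕ Wₕ²(1 − fₕ)sₕ²/nₕ with Wₕ = Nₕ/N, N = 24761.
Tier 4: Wₕ = 0.30935746; term = 0.30935746²·(1 − 0.18328982)·12.93/1404 = 7.1981446 × 10^-4.
Tier 2: Wₕ = 0.21743871; term = 0.21743871²·(1 − 0.01634473)·47.85/88 = 0.025288085.
Tier 3: Wₕ = 0.47320383; term = 0.47320383²·(1 − 0.14525903)·58.3/1702 = 0.0065560163.
Sum = 0.032563916.
SE = √(0.032563916) = 0.1805.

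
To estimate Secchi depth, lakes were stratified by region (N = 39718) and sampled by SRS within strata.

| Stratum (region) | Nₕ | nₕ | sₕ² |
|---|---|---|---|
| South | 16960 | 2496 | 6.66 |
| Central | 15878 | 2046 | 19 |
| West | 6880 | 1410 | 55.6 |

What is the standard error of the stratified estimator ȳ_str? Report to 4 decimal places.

0.0515

Var(ȳ_str) = Σₕ Wₕ²(1 − fₕ)sₕ²/nₕ with Wₕ = Nₕ/N, N = 39718.
South: Wₕ = 0.42701042; term = 0.42701042²·(1 − 0.14716981)·6.66/2496 = 4.1492458 × 10^-4.
Central: Wₕ = 0.39976837; term = 0.39976837²·(1 − 0.12885754)·19/2046 = 0.0012928675.
West: Wₕ = 0.17322121; term = 0.17322121²·(1 − 0.20494186)·55.6/1410 = 9.4071204 × 10^-4.
Sum = 0.0026485041.
SE = √(0.0026485041) = 0.0515.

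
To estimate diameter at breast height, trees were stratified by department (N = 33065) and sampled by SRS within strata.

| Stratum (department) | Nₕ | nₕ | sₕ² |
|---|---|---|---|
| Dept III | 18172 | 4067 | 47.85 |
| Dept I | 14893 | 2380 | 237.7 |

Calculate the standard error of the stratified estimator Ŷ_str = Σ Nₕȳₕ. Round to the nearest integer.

Var(Ŷ_str) = Σₕ Nₕ²(1 − fₕ)sₕ²/nₕ.
Dept III: 18172²·(1 − 4067/18172)·47.85/4067 = 3.0156684 × 10^6.
Dept I: 14893²·(1 − 2380/14893)·237.7/2380 = 1.8612121 × 10^7.
Sum = 2.1627789 × 10^7.
SE = √(2.1627789 × 10^7) = 4651.

4651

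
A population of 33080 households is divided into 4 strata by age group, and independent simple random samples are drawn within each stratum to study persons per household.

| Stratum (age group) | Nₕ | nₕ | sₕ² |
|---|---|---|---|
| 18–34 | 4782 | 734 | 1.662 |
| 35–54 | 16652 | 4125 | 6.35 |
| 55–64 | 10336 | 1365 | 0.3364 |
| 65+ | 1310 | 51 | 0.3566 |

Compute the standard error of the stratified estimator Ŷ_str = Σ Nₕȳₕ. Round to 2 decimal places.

Var(Ŷ_str) = Σₕ Nₕ²(1 − fₕ)sₕ²/nₕ.
18–34: 4782²·(1 − 734/4782)·1.662/734 = 43831.369.
35–54: 16652²·(1 − 4125/16652)·6.35/4125 = 321116.97.
55–64: 10336²·(1 − 1365/10336)·0.3364/1365 = 22851.604.
65+: 1310²·(1 − 51/1310)·0.3566/51 = 11532.094.
Sum = 399332.04.
SE = √(399332.04) = 631.93.

631.93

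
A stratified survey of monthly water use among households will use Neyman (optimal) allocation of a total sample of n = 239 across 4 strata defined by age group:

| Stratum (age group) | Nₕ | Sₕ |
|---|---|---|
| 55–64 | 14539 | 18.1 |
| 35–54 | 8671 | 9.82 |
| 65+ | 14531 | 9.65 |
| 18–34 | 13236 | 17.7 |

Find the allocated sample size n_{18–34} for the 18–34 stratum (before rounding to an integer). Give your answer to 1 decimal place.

77.5

Neyman allocation: nₕ = n·NₕSₕ / Σⱼ NⱼSⱼ.
Σ NⱼSⱼ = 14539·18.1 + 8671·9.82 + 14531·9.65 + 13236·17.7 = 722806.47.
n_{18–34} = 239·13236·17.7 / 722806.47 = 77.5.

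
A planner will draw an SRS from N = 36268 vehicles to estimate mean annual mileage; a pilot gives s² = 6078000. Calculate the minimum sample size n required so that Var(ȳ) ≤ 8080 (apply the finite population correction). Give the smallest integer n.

Without fpc, n₀ = s²/D = 6078000/8080 = 752.2277.
With fpc, (1 − n/N)·s²/n ≤ D requires n ≥ n₀/(1 + n₀/N) = 752.2277/(1 + 752.2277/36268) = 736.9429.
Rounding up, n = 737.

737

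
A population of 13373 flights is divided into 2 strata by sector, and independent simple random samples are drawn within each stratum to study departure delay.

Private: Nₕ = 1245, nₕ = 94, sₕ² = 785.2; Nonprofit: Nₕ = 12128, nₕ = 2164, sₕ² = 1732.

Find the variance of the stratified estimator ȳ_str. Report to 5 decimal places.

Var(ȳ_str) = Σₕ Wₕ²(1 − fₕ)sₕ²/nₕ with Wₕ = Nₕ/N, N = 13373.
Private: Wₕ = 0.09309803; term = 0.09309803²·(1 − 0.07550201)·785.2/94 = 0.066932866.
Nonprofit: Wₕ = 0.90690197; term = 0.90690197²·(1 − 0.17843008)·1732/2164 = 0.54082387.
Sum = 0.60775674.

0.60776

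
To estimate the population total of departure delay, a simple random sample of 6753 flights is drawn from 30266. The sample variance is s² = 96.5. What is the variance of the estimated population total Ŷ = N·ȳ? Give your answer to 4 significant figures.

1.017 × 10^7

Var(Ŷ) = N²·Var(ȳ) = N²·(1 − n/N)·s²/n.
f = 6753/30266 = 0.22312165; Var(ȳ) = 0.77687835·96.5/6753 = 0.011101549.
Var(Ŷ) = 30266² · 0.011101549 = 1.016936 × 10^7.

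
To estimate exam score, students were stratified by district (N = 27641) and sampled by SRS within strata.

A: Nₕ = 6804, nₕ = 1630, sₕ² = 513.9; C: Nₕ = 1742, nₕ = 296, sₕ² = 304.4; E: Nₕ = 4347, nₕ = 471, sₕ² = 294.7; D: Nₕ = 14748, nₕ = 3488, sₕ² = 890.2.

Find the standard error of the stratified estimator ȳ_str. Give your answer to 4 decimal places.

Var(ȳ_str) = Σₕ Wₕ²(1 − fₕ)sₕ²/nₕ with Wₕ = Nₕ/N, N = 27641.
A: Wₕ = 0.24615607; term = 0.24615607²·(1 − 0.23956496)·513.9/1630 = 0.014526943.
C: Wₕ = 0.06302232; term = 0.06302232²·(1 − 0.16991963)·304.4/296 = 0.0033904854.
E: Wₕ = 0.15726638; term = 0.15726638²·(1 − 0.10835059)·294.7/471 = 0.013798286.
D: Wₕ = 0.53355523; term = 0.53355523²·(1 − 0.23650664)·890.2/3488 = 0.055472167.
Sum = 0.087187881.
SE = √(0.087187881) = 0.2953.

0.2953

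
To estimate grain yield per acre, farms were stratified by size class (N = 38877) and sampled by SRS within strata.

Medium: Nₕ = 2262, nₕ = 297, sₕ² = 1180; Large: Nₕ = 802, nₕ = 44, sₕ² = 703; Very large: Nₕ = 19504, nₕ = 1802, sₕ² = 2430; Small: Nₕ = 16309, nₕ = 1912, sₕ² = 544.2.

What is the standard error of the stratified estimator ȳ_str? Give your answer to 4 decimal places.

Var(ȳ_str) = Σₕ Wₕ²(1 − fₕ)sₕ²/nₕ with Wₕ = Nₕ/N, N = 38877.
Medium: Wₕ = 0.05818350; term = 0.05818350²·(1 − 0.13129973)·1180/297 = 0.011684099.
Large: Wₕ = 0.02062916; term = 0.02062916²·(1 − 0.05486284)·703/44 = 0.0064262961.
Very large: Wₕ = 0.50168480; term = 0.50168480²·(1 − 0.09239130)·2430/1802 = 0.30804348.
Small: Wₕ = 0.41950253; term = 0.41950253²·(1 − 0.11723588)·544.2/1912 = 0.044216514.
Sum = 0.37037039.
SE = √(0.37037039) = 0.6086.

0.6086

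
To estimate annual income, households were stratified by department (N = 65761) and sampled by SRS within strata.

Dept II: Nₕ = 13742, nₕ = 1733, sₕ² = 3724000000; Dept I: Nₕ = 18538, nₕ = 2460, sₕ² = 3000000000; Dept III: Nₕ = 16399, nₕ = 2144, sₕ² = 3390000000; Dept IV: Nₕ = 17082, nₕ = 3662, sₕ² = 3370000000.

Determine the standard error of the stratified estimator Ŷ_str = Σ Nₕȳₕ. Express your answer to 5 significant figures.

3.6037 × 10^7

Var(Ŷ_str) = Σₕ Nₕ²(1 − fₕ)sₕ²/nₕ.
Dept II: 13742²·(1 − 1733/13742)·3724000000/1733 = 3.5462382 × 10^14.
Dept I: 18538²·(1 − 2460/18538)·3000000000/2460 = 3.6348044 × 10^14.
Dept III: 16399²·(1 − 2144/16399)·3390000000/2144 = 3.6962344 × 10^14.
Dept IV: 17082²·(1 − 3662/17082)·3370000000/3662 = 2.109613 × 10^14.
Sum = 1.298689 × 10^15.
SE = √(1.298689 × 10^15) = 3.6037 × 10^7.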